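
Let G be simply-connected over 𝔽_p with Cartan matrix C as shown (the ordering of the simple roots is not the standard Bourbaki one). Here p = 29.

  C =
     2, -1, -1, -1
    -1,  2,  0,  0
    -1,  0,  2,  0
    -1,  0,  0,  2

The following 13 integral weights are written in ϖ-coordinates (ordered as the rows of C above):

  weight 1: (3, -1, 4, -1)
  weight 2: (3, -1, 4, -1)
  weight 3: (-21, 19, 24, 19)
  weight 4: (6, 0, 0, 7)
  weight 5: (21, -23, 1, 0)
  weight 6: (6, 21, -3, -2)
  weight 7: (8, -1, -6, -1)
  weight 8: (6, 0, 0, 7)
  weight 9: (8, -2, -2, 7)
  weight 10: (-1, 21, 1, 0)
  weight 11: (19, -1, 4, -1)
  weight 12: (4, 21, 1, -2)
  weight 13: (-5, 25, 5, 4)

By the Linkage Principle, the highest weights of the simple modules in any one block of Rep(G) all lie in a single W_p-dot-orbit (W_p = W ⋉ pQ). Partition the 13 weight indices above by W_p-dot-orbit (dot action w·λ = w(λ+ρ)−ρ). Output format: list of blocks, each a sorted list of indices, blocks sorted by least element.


Cartan matrix: type D_4 (|W|=192); un-permuting the 4 rows.

Alcove-folded reps (p=29, 13 weights, presented ϖ-order):

  1: (4, 0, 5, 0) · 2: (4, 0, 5, 0) · 3: (4, 0, 5, 0) · 4: (7, 1, 1, 8) · 5: (0, 22, 2, 1) · 6: (0, 22, 2, 1) · 7: (4, 0, 5, 0) · 8: (7, 1, 1, 8) · 9: (7, 1, 1, 8) · 10: (0, 22, 2, 1) · 11: (4, 0, 5, 0) · 12: (0, 22, 2, 1) · 13: (0, 22, 2, 1)

Linkage partition of the 13 weights (3 classes, p=29):

[[1, 2, 3, 7, 11], [4, 8, 9], [5, 6, 10, 12, 13]]


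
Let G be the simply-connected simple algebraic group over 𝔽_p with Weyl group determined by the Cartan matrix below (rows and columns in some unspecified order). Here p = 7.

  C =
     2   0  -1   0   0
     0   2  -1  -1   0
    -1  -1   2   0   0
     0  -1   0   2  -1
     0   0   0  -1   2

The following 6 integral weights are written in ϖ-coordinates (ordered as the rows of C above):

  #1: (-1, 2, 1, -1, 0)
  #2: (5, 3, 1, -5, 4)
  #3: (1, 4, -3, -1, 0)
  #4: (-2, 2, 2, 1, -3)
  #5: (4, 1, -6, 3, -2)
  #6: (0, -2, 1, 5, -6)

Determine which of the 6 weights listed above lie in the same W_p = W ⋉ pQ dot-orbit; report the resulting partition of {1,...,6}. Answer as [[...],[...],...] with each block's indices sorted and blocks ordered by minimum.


Dynkin diagram of C (from the 8 off-diagonal −1 entries): A_5.

λ_j+ρ reflected into Ā_7 (⟨·,θ^∨⟩≤7); 5-tuples as given:

    λ_1+ρ ↦ (0, 3, 2, 0, 1)
    λ_2+ρ ↦ (0, 1, 1, 0, 4)
    λ_3+ρ ↦ (0, 3, 2, 0, 1)
    λ_4+ρ ↦ (0, 3, 2, 0, 1)
    λ_5+ρ ↦ (0, 3, 2, 0, 1)
    λ_6+ρ ↦ (0, 1, 1, 0, 4)

These 6 weights hit 2 W_7-dot-orbits; sizes (4, 2):

[[1, 3, 4, 5], [2, 6]]


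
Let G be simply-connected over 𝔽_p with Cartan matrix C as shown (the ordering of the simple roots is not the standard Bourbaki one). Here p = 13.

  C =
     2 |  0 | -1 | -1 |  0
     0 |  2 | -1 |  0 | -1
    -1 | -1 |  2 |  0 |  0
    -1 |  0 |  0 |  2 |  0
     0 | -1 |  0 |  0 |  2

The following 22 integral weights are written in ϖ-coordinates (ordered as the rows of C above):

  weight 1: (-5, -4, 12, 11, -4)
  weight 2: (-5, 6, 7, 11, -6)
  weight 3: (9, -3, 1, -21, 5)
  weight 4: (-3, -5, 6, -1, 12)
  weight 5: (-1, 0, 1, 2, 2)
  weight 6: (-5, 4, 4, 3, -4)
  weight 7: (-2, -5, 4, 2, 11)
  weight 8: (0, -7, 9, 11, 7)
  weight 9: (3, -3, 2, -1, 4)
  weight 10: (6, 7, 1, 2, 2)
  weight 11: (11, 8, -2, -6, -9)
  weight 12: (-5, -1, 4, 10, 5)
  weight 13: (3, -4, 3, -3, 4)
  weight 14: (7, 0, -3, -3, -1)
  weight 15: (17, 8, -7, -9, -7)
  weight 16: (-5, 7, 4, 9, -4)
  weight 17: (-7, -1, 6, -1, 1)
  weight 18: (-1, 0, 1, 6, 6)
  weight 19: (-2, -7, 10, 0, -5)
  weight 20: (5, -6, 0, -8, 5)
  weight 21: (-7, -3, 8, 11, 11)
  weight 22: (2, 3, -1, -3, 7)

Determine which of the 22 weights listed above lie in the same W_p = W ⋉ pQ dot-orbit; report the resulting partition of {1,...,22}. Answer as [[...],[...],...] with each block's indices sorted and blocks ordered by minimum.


Cartan matrix: type A_5 (|W|=720); un-permuting the 5 rows.

W_13-reps of the 22 weights in Ā_13 (same 5-coord order as C):

  [1] (4, 2, 1, 0, 3) · [2] (2, 3, 1, 2, 2) · [3] (0, 1, 2, 3, 3) · [4] (1, 4, 0, 0, 6) · [5] (0, 1, 2, 3, 3) · [6] (4, 2, 1, 0, 3) · [7] (1, 4, 0, 0, 6) · [8] (1, 4, 0, 0, 6) · [9] (4, 2, 1, 0, 3) · [10] (0, 1, 2, 3, 3) · [11] (4, 0, 1, 2, 1) · [12] (4, 0, 1, 2, 1) · [13] (2, 3, 1, 2, 2) · [14] (4, 0, 1, 2, 1) · [15] (4, 2, 1, 0, 3) · [16] (4, 2, 1, 0, 3) · [17] (0, 0, 1, 6, 2) · [18] (0, 1, 2, 3, 3) · [19] (1, 4, 0, 0, 6) · [20] (4, 0, 1, 2, 1) · [21] (0, 0, 1, 6, 2) · [22] (1, 4, 0, 0, 6)

6 distinct reps among the 22 weights ⇒ 6 W_13-linkage classes:

[[1, 6, 9, 15, 16], [2, 13], [3, 5, 10, 18], [4, 7, 8, 19, 22], [11, 12, 14, 20], [17, 21]]


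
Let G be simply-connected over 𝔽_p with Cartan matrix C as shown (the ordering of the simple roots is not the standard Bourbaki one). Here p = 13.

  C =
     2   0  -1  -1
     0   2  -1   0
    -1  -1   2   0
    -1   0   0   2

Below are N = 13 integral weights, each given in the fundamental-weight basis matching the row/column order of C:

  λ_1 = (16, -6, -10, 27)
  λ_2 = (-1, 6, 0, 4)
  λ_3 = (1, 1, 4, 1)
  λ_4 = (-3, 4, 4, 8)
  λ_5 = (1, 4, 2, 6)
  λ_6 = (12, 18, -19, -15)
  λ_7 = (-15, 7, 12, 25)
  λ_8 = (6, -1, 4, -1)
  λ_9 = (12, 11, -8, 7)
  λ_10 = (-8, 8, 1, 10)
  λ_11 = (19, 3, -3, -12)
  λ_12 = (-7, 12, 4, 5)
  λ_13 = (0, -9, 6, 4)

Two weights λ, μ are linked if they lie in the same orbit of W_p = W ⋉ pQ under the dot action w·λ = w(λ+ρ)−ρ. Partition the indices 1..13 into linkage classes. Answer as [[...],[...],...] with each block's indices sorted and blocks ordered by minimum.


C ↔ A_4 under row/col permutation; |W(A_4)| = 120.

Each λ_j+ρ reduced to Ā_13; 4-tuples below use C's row order:

    λ_1 → (2, 1, 3, 3)
    λ_2 → (0, 7, 1, 5)
    λ_3 → (2, 2, 5, 2)
    λ_4 → (2, 1, 3, 3)
    λ_5 → (2, 1, 3, 3)
    λ_6 → (7, 0, 5, 0)
    λ_7 → (7, 0, 5, 0)
    λ_8 → (7, 0, 5, 0)
    λ_9 → (0, 7, 1, 5)
    λ_10 → (2, 2, 5, 2)
    λ_11 → (2, 2, 5, 2)
    λ_12 → (0, 7, 1, 5)
    λ_13 → (0, 7, 1, 5)

The 13 indices split into 4 linkage classes (same alcove rep ⇔ same W_13-dot-orbit):

[[1, 4, 5], [2, 9, 12, 13], [3, 10, 11], [6, 7, 8]]


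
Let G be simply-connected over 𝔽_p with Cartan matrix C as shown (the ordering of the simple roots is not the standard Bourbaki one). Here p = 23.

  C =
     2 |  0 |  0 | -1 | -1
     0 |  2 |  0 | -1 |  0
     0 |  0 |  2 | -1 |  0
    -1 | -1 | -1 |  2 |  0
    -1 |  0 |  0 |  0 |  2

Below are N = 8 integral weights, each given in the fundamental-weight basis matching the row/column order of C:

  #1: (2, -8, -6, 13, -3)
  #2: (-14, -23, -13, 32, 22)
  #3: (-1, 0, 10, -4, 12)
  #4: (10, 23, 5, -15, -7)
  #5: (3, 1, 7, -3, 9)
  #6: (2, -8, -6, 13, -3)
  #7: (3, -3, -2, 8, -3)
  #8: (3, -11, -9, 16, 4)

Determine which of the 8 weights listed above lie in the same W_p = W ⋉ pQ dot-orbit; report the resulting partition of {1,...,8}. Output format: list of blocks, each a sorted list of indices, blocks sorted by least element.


Cartan matrix: type D_5 (|W|=1920); un-permuting the 5 rows.

Ā_23 reps of the 8 weights (D_5, coords as presented):

  λ_1 → (1, 7, 5, 2, 2);  λ_2 → (1, 0, 6, 2, 10);  λ_3 → (1, 0, 6, 2, 10);  λ_4 → (1, 7, 5, 2, 2);  λ_5 → (1, 0, 6, 2, 10);  λ_6 → (1, 7, 5, 2, 2);  λ_7 → (2, 2, 1, 6, 2);  λ_8 → (1, 7, 5, 2, 2)

These 8 weights hit 3 W_23-dot-orbits; sizes (4, 3, 1):

[[1, 4, 6, 8], [2, 3, 5], [7]]


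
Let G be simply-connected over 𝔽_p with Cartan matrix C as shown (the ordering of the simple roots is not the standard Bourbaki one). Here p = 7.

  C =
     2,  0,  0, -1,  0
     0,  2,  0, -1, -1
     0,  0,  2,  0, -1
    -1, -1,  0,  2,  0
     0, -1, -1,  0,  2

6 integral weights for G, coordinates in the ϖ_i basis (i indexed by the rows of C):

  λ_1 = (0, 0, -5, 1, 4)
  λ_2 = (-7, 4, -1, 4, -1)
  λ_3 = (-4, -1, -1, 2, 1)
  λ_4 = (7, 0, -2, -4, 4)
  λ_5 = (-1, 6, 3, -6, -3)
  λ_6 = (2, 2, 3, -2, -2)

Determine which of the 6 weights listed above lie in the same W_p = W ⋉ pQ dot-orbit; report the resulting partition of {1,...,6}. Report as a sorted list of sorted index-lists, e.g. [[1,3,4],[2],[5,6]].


Cartan matrix: type A_5 (|W|=720); un-permuting the 5 rows.

Ā_7 reps of the 6 weights (A_5, coords as presented):

  λ_1+ρ ↦ (1, 1, 2, 1, 1)
  λ_2+ρ ↦ (2, 1, 0, 1, 3)
  λ_3+ρ ↦ (3, 0, 0, 0, 2)
  λ_4+ρ ↦ (1, 1, 2, 1, 1)
  λ_5+ρ ↦ (3, 0, 0, 0, 2)
  λ_6+ρ ↦ (1, 1, 2, 1, 1)

Grouping the 6 weights by Ā_7-representative: 3 linkage classes.

[[1, 4, 6], [2], [3, 5]]


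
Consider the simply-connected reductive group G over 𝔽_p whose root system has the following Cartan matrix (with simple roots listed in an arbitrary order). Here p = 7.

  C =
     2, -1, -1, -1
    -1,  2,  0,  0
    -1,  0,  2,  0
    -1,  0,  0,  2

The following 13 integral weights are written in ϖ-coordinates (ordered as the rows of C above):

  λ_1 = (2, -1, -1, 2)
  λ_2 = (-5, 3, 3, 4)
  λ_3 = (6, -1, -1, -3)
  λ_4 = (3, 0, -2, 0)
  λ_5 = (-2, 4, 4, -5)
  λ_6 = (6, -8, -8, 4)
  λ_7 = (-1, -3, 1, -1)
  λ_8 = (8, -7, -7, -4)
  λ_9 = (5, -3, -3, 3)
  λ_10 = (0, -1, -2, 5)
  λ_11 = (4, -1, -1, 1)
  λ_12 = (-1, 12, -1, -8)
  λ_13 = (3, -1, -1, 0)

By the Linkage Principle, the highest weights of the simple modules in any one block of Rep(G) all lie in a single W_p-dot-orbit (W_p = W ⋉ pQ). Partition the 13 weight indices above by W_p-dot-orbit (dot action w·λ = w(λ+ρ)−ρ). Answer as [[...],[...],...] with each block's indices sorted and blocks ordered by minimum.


Cartan matrix: type D_4 (|W|=192); un-permuting the 4 rows.

Alcove-folded reps (p=7, 13 weights, presented ϖ-order):

  [1] (1, 0, 0, 3) · [2] (2, 0, 0, 1) · [3] (0, 0, 0, 2) · [4] (1, 1, 1, 1) · [5] (2, 0, 0, 1) · [6] (0, 0, 0, 2) · [7] (0, 0, 0, 2) · [8] (1, 0, 0, 3) · [9] (1, 1, 1, 1) · [10] (0, 0, 1, 6) · [11] (0, 0, 0, 2) · [12] (0, 0, 1, 6) · [13] (2, 0, 0, 1)

Partition of {1..13} into 5 W_7-dot-orbits:

[[1, 8], [2, 5, 13], [3, 6, 7, 11], [4, 9], [10, 12]]


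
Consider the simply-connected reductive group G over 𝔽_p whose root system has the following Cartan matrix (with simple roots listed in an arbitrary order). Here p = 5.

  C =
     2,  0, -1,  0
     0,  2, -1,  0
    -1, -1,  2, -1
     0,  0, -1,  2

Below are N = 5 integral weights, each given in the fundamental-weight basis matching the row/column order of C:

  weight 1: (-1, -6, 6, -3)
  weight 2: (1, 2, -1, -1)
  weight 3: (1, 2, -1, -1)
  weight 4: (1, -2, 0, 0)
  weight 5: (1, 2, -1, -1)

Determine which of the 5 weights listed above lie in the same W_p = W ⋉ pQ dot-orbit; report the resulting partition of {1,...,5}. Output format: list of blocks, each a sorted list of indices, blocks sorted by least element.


Root system D_4: the 4×4 matrix C matches after relabeling.

λ_j+ρ reflected into Ā_5 (⟨·,θ^∨⟩≤5); 4-tuples as given:

    λ_1+ρ ↦ (2, 3, 0, 0)
    λ_2+ρ ↦ (2, 3, 0, 0)
    λ_3+ρ ↦ (2, 3, 0, 0)
    λ_4+ρ ↦ (2, 1, 0, 1)
    λ_5+ρ ↦ (2, 3, 0, 0)

The 5 indices split into 2 linkage classes (same alcove rep ⇔ same W_5-dot-orbit):

[[1, 2, 3, 5], [4]]


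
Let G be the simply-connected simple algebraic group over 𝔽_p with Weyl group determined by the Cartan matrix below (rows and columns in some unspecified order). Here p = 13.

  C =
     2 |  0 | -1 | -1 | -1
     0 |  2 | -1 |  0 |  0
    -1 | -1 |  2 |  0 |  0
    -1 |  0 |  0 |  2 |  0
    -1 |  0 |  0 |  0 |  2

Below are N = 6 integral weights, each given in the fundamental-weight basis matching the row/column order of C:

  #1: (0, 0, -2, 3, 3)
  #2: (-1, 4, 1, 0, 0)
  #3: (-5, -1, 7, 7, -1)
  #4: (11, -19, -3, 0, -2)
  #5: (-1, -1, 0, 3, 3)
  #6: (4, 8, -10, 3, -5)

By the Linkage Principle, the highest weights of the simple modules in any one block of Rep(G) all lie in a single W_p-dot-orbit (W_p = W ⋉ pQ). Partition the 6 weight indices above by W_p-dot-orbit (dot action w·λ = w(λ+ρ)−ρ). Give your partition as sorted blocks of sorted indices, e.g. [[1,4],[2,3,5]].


D_5 Cartan matrix, 5 simple roots permuted; ρ=(1,1,1,1,1).

Folding the 6 weights λ_j+ρ into Ā_13 (reps in the given 5-coord order):

  λ_1 → (0, 0, 1, 4, 4)
  λ_2 → (0, 5, 2, 1, 1)
  λ_3 → (0, 0, 1, 4, 4)
  λ_4 → (0, 5, 2, 1, 1)
  λ_5 → (0, 0, 1, 4, 4)
  λ_6 → (0, 0, 1, 4, 4)

Grouping the 6 weights by Ā_13-representative: 2 linkage classes.

[[1, 3, 5, 6], [2, 4]]


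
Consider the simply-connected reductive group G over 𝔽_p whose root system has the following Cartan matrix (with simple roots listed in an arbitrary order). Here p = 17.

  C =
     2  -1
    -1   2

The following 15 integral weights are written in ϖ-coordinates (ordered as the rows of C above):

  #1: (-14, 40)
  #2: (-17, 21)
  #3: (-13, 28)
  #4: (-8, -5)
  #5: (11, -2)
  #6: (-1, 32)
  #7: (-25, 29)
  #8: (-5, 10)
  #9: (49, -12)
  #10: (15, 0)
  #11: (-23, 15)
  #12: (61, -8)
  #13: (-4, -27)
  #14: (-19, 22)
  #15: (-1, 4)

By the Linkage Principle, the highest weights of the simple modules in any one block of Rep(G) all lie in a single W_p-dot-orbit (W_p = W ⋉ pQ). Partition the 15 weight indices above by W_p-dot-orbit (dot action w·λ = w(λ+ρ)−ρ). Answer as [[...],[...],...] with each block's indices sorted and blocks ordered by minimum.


Type A_2, rank 2, |W|=6; reorder rows/cols to standard.

λ_j+ρ reflected into Ā_17 (⟨·,θ^∨⟩≤17); 2-tuples as given:

  λ_1 → (4, 7);  λ_2 → (11, 1);  λ_3 → (0, 5);  λ_4 → (4, 7);  λ_5 → (11, 1);  λ_6 → (16, 1);  λ_7 → (4, 7);  λ_8 → (4, 7);  λ_9 → (11, 1);  λ_10 → (16, 1);  λ_11 → (11, 1);  λ_12 → (4, 7);  λ_13 → (5, 9);  λ_14 → (11, 1);  λ_15 → (0, 5)

These 15 weights hit 5 W_17-dot-orbits; sizes (5, 5, 2, 2, 1):

[[1, 4, 7, 8, 12], [2, 5, 9, 11, 14], [3, 15], [6, 10], [13]]


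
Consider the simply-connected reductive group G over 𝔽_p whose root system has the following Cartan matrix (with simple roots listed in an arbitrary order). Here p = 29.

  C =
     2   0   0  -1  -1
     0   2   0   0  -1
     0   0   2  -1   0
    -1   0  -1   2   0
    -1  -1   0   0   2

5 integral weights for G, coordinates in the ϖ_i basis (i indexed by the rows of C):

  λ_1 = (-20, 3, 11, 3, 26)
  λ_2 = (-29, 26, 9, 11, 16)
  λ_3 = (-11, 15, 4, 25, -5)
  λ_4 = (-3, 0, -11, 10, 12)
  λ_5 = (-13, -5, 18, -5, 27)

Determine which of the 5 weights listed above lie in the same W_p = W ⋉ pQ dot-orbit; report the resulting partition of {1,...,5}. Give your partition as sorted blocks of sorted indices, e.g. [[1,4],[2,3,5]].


Cartan matrix: type A_5 (|W|=720); un-permuting the 5 rows.

Each λ_j+ρ reduced to Ā_29; 5-tuples below use C's row order:

  [1] (4, 2, 1, 12, 8);  [2] (1, 1, 9, 1, 11);  [3] (4, 2, 1, 12, 8);  [4] (1, 1, 9, 1, 11);  [5] (4, 2, 1, 12, 8)

Partition of {1..5} into 2 W_29-dot-orbits:

[[1, 3, 5], [2, 4]]


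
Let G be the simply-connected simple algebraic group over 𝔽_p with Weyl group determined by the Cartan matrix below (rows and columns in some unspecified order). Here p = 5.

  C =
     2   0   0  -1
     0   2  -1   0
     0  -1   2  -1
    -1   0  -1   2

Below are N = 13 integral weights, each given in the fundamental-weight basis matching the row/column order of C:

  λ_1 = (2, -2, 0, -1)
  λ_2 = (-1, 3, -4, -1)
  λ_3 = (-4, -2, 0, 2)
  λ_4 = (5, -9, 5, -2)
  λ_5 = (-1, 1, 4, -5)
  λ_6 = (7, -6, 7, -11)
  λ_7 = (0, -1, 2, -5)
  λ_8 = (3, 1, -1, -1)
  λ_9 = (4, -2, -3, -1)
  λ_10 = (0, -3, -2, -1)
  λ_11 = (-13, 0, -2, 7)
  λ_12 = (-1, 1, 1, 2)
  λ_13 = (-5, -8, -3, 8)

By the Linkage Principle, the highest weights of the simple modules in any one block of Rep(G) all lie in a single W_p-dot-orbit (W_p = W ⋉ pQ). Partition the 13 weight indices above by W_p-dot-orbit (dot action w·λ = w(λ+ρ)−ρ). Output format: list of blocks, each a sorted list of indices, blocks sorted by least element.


C ↔ A_4 under row/col permutation; |W(A_4)| = 120.

Alcove-folded reps (p=5, 13 weights, presented ϖ-order):

  1: (3, 1, 0, 0) · 2: (3, 1, 0, 0) · 3: (3, 1, 0, 0) · 4: (2, 0, 1, 0) · 5: (2, 0, 1, 0) · 6: (0, 2, 0, 2) · 7: (3, 1, 0, 0) · 8: (3, 1, 0, 0) · 9: (2, 0, 2, 1) · 10: (2, 0, 1, 0) · 11: (2, 0, 1, 0) · 12: (2, 0, 2, 1) · 13: (2, 0, 1, 0)

These 13 weights hit 4 W_5-dot-orbits; sizes (5, 5, 1, 2):

[[1, 2, 3, 7, 8], [4, 5, 10, 11, 13], [6], [9, 12]]


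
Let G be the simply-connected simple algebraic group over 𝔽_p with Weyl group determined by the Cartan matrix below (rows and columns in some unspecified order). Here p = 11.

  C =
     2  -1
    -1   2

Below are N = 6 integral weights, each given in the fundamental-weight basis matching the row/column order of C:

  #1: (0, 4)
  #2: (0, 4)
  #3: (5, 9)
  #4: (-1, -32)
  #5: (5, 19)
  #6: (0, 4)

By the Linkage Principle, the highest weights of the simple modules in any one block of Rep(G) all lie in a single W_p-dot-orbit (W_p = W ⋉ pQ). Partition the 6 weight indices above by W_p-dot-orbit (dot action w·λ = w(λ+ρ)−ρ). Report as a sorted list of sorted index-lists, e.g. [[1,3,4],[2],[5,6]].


Type A_2, rank 2, |W|=6; reorder rows/cols to standard.

Each λ_j+ρ reduced to Ā_11; 2-tuples below use C's row order:

    1: (1, 5)
    2: (1, 5)
    3: (1, 5)
    4: (0, 2)
    5: (5, 4)
    6: (1, 5)

Grouping the 6 weights by Ā_11-representative: 3 linkage classes.

[[1, 2, 3, 6], [4], [5]]


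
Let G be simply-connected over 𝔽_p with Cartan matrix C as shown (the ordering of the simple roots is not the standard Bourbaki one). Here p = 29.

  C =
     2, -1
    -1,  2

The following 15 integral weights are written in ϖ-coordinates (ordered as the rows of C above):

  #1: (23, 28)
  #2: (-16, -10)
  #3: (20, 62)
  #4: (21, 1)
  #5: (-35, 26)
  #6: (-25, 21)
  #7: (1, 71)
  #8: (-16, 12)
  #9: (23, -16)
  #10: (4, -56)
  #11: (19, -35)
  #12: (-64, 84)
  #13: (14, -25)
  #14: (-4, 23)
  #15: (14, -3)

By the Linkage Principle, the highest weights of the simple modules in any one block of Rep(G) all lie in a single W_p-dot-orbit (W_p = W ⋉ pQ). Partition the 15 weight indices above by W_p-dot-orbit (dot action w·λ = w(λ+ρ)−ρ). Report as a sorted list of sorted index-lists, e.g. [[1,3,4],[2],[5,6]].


Cartan matrix: type A_2 (|W|=6); un-permuting the 2 rows.

Folding the 15 weights λ_j+ρ into Ā_29 (reps in the given 2-coord order):

  [1] (0, 5)
  [2] (9, 15)
  [3] (3, 21)
  [4] (22, 2)
  [5] (22, 2)
  [6] (22, 2)
  [7] (13, 2)
  [8] (13, 2)
  [9] (9, 15)
  [10] (3, 21)
  [11] (9, 15)
  [12] (22, 2)
  [13] (9, 15)
  [14] (3, 21)
  [15] (13, 2)

These 15 weights hit 5 W_29-dot-orbits; sizes (1, 4, 3, 4, 3):

[[1], [2, 9, 11, 13], [3, 10, 14], [4, 5, 6, 12], [7, 8, 15]]


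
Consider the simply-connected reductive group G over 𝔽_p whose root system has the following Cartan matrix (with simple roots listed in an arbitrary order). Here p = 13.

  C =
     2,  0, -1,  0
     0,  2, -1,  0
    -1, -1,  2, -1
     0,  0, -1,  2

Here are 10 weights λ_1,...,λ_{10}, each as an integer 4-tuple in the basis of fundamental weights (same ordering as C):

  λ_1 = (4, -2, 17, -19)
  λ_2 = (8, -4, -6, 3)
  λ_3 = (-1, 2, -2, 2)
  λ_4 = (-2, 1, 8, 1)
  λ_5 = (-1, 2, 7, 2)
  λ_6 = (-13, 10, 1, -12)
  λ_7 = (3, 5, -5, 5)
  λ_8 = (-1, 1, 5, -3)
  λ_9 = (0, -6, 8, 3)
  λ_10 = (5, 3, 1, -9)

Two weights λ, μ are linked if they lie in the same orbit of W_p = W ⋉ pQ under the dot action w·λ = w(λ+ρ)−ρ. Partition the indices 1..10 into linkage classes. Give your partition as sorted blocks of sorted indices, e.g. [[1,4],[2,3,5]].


D_4 Cartan matrix, 4 simple roots permuted; ρ=(1,1,1,1).

λ_j+ρ reflected into Ā_13 (⟨·,θ^∨⟩≤13); 4-tuples as given:

  [1] (0, 4, 1, 3)
  [2] (0, 4, 1, 3)
  [3] (1, 2, 0, 2)
  [4] (1, 2, 0, 2)
  [5] (1, 2, 0, 2)
  [6] (1, 2, 0, 2)
  [7] (0, 2, 4, 2)
  [8] (0, 2, 4, 2)
  [9] (0, 4, 1, 3)
  [10] (0, 2, 4, 2)

Grouping the 10 weights by Ā_13-representative: 3 linkage classes.

[[1, 2, 9], [3, 4, 5, 6], [7, 8, 10]]


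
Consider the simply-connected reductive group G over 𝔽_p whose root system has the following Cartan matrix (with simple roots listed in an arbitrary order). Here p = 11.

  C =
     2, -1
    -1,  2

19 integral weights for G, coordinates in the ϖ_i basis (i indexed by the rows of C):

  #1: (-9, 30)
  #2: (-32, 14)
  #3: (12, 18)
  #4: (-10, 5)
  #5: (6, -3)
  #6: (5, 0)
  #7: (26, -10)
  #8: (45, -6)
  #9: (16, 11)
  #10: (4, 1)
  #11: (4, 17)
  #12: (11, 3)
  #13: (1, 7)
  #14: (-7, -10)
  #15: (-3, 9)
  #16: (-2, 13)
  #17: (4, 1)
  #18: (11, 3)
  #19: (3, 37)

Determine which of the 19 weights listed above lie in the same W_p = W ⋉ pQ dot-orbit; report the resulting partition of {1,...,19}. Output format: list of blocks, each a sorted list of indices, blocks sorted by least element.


Root system A_2: the 2×2 matrix C matches after relabeling.

W_11-reps of the 19 weights in Ā_11 (same 2-coord order as C):

  [1] (2, 8);  [2] (4, 5);  [3] (2, 8);  [4] (6, 3);  [5] (5, 2);  [6] (6, 1);  [7] (5, 2);  [8] (6, 3);  [9] (6, 1);  [10] (5, 2);  [11] (6, 1);  [12] (6, 1);  [13] (2, 8);  [14] (5, 2);  [15] (2, 8);  [16] (2, 8);  [17] (5, 2);  [18] (6, 1);  [19] (4, 5)

Linkage partition of the 19 weights (5 classes, p=11):

[[1, 3, 13, 15, 16], [2, 19], [4, 8], [5, 7, 10, 14, 17], [6, 9, 11, 12, 18]]


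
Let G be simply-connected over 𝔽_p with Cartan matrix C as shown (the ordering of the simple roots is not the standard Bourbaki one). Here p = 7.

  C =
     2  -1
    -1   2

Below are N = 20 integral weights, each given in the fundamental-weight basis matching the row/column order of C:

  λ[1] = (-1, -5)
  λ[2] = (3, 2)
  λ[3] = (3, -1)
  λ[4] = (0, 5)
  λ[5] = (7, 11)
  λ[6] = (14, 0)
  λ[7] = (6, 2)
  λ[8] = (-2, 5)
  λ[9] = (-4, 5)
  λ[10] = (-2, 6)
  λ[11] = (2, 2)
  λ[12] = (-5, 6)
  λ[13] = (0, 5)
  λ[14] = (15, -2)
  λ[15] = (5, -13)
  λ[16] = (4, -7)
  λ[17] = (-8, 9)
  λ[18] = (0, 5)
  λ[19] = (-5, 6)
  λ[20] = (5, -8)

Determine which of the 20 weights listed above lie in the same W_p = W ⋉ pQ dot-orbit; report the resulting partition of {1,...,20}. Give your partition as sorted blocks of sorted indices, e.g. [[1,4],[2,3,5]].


C ↔ A_2 under row/col permutation; |W(A_2)| = 6.

Folding the 20 weights λ_j+ρ into Ā_7 (reps in the given 2-coord order):

    [1] (4, 0)
    [2] (4, 3)
    [3] (4, 0)
    [4] (1, 6)
    [5] (1, 5)
    [6] (1, 5)
    [7] (4, 0)
    [8] (1, 5)
    [9] (3, 3)
    [10] (1, 6)
    [11] (3, 3)
    [12] (4, 3)
    [13] (1, 6)
    [14] (1, 5)
    [15] (1, 1)
    [16] (1, 5)
    [17] (4, 0)
    [18] (1, 6)
    [19] (4, 3)
    [20] (1, 6)

6 distinct reps among the 20 weights ⇒ 6 W_7-linkage classes:

[[1, 3, 7, 17], [2, 12, 19], [4, 10, 13, 18, 20], [5, 6, 8, 14, 16], [9, 11], [15]]


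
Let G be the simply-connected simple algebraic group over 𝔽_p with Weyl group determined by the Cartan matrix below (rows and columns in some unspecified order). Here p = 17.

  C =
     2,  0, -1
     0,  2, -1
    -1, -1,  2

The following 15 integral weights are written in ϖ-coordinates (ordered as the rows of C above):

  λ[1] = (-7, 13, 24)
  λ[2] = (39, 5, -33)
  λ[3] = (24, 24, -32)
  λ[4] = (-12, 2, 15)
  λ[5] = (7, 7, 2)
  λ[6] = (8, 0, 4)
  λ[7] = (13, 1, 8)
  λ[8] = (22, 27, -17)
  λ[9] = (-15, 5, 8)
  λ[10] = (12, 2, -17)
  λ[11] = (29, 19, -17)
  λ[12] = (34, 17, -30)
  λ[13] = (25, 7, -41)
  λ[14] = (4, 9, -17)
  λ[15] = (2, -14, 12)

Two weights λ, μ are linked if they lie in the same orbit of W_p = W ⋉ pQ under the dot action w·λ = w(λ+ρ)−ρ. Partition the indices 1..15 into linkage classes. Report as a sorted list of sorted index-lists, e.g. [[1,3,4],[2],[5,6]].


Root system A_3: the 3×3 matrix C matches after relabeling.

Folding the 15 weights λ_j+ρ into Ā_17 (reps in the given 3-coord order):

    λ_1 → (9, 1, 5)
    λ_2 → (6, 6, 3)
    λ_3 → (6, 6, 3)
    λ_4 → (9, 1, 5)
    λ_5 → (6, 6, 3)
    λ_6 → (9, 1, 5)
    λ_7 → (6, 6, 3)
    λ_8 → (10, 5, 1)
    λ_9 → (9, 1, 5)
    λ_10 → (3, 13, 0)
    λ_11 → (3, 13, 0)
    λ_12 → (10, 5, 1)
    λ_13 → (6, 6, 3)
    λ_14 → (10, 5, 1)
    λ_15 → (3, 13, 0)

These 15 weights hit 4 W_17-dot-orbits; sizes (4, 5, 3, 3):

[[1, 4, 6, 9], [2, 3, 5, 7, 13], [8, 12, 14], [10, 11, 15]]


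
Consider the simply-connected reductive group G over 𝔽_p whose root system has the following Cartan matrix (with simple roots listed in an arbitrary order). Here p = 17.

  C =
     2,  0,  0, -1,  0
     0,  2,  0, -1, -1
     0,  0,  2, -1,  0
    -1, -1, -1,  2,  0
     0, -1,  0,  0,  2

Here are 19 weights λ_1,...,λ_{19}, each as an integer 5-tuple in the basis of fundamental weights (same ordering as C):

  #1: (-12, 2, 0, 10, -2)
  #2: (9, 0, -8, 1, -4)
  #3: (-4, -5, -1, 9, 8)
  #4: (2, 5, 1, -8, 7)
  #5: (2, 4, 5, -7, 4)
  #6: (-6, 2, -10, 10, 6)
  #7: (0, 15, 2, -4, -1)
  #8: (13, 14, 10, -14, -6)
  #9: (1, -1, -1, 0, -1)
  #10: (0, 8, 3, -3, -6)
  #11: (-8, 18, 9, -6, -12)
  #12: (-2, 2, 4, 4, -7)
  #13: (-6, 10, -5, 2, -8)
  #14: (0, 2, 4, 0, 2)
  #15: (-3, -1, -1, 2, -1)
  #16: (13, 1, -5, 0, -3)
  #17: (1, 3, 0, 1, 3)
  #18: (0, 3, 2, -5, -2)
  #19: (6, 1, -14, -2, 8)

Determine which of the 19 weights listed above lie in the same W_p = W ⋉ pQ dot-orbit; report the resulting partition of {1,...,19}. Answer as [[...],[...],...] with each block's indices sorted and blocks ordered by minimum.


Type D_5, rank 5, |W|=1920; reorder rows/cols to standard.

W_17-reps of the 19 weights in Ā_17 (same 5-coord order as C):

  1: (11, 2, 1, 0, 1)
  2: (3, 1, 0, 2, 4)
  3: (3, 1, 0, 2, 4)
  4: (1, 2, 2, 1, 5)
  5: (3, 1, 0, 2, 4)
  6: (1, 3, 5, 1, 3)
  7: (2, 0, 0, 1, 0)
  8: (1, 2, 2, 1, 5)
  9: (2, 0, 0, 1, 0)
  10: (1, 2, 2, 1, 5)
  11: (3, 1, 0, 2, 4)
  12: (1, 3, 5, 1, 3)
  13: (1, 2, 2, 1, 5)
  14: (1, 3, 5, 1, 3)
  15: (2, 0, 0, 1, 0)
  16: (11, 2, 1, 0, 1)
  17: (2, 2, 1, 2, 4)
  18: (2, 0, 0, 1, 0)
  19: (1, 3, 5, 1, 3)

Grouping the 19 weights by Ā_17-representative: 6 linkage classes.

[[1, 16], [2, 3, 5, 11], [4, 8, 10, 13], [6, 12, 14, 19], [7, 9, 15, 18], [17]]


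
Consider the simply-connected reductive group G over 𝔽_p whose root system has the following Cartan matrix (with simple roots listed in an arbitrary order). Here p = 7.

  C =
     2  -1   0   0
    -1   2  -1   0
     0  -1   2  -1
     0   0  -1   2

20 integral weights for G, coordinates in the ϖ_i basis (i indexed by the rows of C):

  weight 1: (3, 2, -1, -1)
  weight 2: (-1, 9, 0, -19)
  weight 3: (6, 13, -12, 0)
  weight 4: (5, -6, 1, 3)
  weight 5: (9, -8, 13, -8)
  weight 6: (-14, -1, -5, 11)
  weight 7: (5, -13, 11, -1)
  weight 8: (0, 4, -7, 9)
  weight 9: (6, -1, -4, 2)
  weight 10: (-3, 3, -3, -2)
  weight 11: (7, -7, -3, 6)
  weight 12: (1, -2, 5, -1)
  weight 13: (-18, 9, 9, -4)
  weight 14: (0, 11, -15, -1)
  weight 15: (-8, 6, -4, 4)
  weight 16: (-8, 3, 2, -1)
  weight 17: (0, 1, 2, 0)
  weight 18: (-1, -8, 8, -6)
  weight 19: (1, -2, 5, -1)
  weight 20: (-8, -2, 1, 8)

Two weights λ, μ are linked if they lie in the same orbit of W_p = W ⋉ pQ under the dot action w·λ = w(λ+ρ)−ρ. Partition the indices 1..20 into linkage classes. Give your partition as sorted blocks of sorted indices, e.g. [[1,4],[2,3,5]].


A_4 Cartan matrix, 4 simple roots permuted; ρ=(1,1,1,1).

Each λ_j+ρ reduced to Ā_7; 4-tuples below use C's row order:

  1: (4, 3, 0, 0)
  2: (0, 3, 1, 3)
  3: (0, 3, 1, 3)
  4: (1, 2, 3, 1)
  5: (4, 3, 0, 0)
  6: (1, 2, 3, 1)
  7: (1, 1, 5, 0)
  8: (1, 2, 3, 1)
  9: (4, 3, 0, 0)
  10: (1, 1, 0, 2)
  11: (1, 1, 5, 0)
  12: (1, 1, 5, 0)
  13: (0, 3, 1, 3)
  14: (1, 1, 5, 0)
  15: (2, 3, 0, 0)
  16: (4, 3, 0, 0)
  17: (1, 2, 3, 1)
  18: (2, 3, 0, 0)
  19: (1, 1, 5, 0)
  20: (1, 2, 3, 1)

These 20 weights hit 6 W_7-dot-orbits; sizes (4, 3, 5, 5, 1, 2):

[[1, 5, 9, 16], [2, 3, 13], [4, 6, 8, 17, 20], [7, 11, 12, 14, 19], [10], [15, 18]]


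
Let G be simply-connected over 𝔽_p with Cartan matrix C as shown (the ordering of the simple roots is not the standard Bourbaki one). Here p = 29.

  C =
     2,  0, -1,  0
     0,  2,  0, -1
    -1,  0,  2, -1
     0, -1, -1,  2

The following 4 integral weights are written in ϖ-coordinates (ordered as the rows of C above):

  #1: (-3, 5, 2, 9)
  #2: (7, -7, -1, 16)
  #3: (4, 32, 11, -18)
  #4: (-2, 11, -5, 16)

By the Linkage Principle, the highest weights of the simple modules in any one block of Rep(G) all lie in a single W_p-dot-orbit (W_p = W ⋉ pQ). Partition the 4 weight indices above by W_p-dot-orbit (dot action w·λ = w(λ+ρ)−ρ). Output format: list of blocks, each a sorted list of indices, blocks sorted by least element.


Cartan matrix: type A_4 (|W|=120); un-permuting the 4 rows.

Each λ_j+ρ reduced to Ā_29; 4-tuples below use C's row order:

  [1] (2, 6, 1, 10);  [2] (8, 6, 0, 11);  [3] (4, 12, 1, 12);  [4] (4, 12, 1, 12)

The 4 indices split into 3 linkage classes (same alcove rep ⇔ same W_29-dot-orbit):

[[1], [2], [3, 4]]


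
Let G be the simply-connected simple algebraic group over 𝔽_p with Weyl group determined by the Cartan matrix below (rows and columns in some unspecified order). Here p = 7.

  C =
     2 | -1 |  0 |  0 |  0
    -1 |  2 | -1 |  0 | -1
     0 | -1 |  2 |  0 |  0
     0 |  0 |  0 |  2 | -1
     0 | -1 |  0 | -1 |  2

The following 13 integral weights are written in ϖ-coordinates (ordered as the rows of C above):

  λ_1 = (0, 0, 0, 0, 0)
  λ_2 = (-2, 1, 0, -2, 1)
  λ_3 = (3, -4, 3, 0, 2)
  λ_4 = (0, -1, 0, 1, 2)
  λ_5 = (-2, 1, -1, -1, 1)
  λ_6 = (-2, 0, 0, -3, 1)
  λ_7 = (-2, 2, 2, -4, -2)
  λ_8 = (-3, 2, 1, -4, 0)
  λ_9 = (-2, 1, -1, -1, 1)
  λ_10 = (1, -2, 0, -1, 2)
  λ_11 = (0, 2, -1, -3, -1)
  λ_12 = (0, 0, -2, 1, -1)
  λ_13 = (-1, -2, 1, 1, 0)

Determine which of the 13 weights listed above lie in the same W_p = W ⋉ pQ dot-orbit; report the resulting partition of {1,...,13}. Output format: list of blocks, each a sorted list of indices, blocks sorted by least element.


D_5 Cartan matrix, 5 simple roots permuted; ρ=(1,1,1,1,1).

Ā_7 reps of the 13 weights (D_5, coords as presented):

  λ_1 → (1, 1, 1, 1, 1) · λ_2 → (1, 1, 1, 1, 1) · λ_3 → (1, 1, 1, 1, 1) · λ_4 → (1, 0, 1, 2, 0) · λ_5 → (1, 1, 0, 0, 2) · λ_6 → (1, 0, 1, 2, 0) · λ_7 → (1, 1, 1, 1, 1) · λ_8 → (1, 1, 1, 1, 1) · λ_9 → (1, 1, 0, 0, 2) · λ_10 → (1, 1, 0, 0, 2) · λ_11 → (1, 1, 0, 0, 2) · λ_12 → (1, 0, 1, 2, 0) · λ_13 → (1, 0, 1, 2, 0)

These 13 weights hit 3 W_7-dot-orbits; sizes (5, 4, 4):

[[1, 2, 3, 7, 8], [4, 6, 12, 13], [5, 9, 10, 11]]


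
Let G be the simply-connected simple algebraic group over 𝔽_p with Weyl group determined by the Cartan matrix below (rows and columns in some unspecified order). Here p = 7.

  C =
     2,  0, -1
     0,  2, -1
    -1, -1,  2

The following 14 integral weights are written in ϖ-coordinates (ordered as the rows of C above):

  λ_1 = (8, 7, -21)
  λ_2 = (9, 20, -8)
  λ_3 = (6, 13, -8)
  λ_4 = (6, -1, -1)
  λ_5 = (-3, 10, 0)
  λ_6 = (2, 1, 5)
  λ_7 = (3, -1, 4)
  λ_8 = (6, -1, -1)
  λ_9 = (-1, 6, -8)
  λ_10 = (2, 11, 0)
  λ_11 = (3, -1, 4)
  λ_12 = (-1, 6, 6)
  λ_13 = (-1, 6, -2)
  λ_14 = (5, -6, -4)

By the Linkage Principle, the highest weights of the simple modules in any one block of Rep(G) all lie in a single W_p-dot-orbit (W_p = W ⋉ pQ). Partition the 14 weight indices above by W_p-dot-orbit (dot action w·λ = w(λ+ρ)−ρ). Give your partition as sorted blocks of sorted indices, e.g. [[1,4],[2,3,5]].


Cartan matrix: type A_3 (|W|=24); un-permuting the 3 rows.

Ā_7 reps of the 14 weights (A_3, coords as presented):

  [1] (1, 2, 3)
  [2] (3, 0, 0)
  [3] (7, 0, 0)
  [4] (7, 0, 0)
  [5] (1, 2, 3)
  [6] (1, 2, 3)
  [7] (2, 2, 3)
  [8] (7, 0, 0)
  [9] (7, 0, 0)
  [10] (1, 2, 3)
  [11] (2, 2, 3)
  [12] (7, 0, 0)
  [13] (1, 6, 0)
  [14] (1, 2, 3)

5 distinct reps among the 14 weights ⇒ 5 W_7-linkage classes:

[[1, 5, 6, 10, 14], [2], [3, 4, 8, 9, 12], [7, 11], [13]]


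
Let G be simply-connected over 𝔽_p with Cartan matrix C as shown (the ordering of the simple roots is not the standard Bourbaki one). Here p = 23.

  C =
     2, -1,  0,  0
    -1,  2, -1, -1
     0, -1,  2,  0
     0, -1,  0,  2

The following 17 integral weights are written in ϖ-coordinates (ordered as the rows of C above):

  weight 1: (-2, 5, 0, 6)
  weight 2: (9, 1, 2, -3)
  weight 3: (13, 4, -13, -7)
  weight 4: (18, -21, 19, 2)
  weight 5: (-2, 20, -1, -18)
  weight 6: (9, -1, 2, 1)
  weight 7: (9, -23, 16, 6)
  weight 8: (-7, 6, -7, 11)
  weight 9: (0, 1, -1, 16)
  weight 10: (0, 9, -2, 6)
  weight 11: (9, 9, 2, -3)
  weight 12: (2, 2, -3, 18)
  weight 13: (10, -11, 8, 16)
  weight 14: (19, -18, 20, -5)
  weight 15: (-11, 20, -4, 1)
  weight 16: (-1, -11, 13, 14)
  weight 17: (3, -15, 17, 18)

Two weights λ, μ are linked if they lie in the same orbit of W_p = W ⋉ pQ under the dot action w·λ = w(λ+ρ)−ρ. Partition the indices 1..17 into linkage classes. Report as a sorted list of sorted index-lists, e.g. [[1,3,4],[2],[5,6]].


C ↔ D_4 under row/col permutation; |W(D_4)| = 192.

λ_j+ρ reflected into Ā_23 (⟨·,θ^∨⟩≤23); 4-tuples as given:

  [1] (1, 5, 1, 7)
  [2] (10, 0, 3, 2)
  [3] (1, 5, 1, 7)
  [4] (1, 2, 0, 17)
  [5] (1, 2, 0, 17)
  [6] (10, 0, 3, 2)
  [7] (2, 5, 5, 5)
  [8] (1, 5, 1, 7)
  [9] (1, 2, 0, 17)
  [10] (1, 5, 1, 7)
  [11] (10, 0, 3, 2)
  [12] (1, 2, 0, 17)
  [13] (1, 5, 1, 7)
  [14] (1, 2, 0, 17)
  [15] (10, 0, 3, 2)
  [16] (10, 0, 4, 5)
  [17] (10, 0, 4, 5)

Linkage partition of the 17 weights (5 classes, p=23):

[[1, 3, 8, 10, 13], [2, 6, 11, 15], [4, 5, 9, 12, 14], [7], [16, 17]]


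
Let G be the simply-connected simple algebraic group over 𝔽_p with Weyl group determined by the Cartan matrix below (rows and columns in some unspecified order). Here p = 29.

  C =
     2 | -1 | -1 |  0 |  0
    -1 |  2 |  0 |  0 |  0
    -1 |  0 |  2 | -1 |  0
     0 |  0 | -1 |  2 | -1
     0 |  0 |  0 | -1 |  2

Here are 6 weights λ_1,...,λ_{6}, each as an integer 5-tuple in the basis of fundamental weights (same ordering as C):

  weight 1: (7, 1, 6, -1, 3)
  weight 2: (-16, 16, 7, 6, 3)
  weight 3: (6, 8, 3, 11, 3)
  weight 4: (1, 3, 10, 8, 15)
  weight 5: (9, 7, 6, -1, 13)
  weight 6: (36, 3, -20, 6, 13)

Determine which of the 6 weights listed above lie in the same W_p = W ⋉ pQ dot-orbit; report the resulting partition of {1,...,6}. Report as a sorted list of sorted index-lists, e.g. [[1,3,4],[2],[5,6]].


Cartan matrix: type A_5 (|W|=720); un-permuting the 5 rows.

Each λ_j+ρ reduced to Ā_29; 5-tuples below use C's row order:

    λ_1+ρ ↦ (8, 2, 7, 0, 4)
    λ_2+ρ ↦ (8, 2, 7, 0, 4)
    λ_3+ρ ↦ (7, 2, 4, 9, 3)
    λ_4+ρ ↦ (7, 2, 4, 9, 3)
    λ_5+ρ ↦ (8, 2, 7, 0, 4)
    λ_6+ρ ↦ (8, 2, 7, 0, 4)

Linkage partition of the 6 weights (2 classes, p=29):

[[1, 2, 5, 6], [3, 4]]


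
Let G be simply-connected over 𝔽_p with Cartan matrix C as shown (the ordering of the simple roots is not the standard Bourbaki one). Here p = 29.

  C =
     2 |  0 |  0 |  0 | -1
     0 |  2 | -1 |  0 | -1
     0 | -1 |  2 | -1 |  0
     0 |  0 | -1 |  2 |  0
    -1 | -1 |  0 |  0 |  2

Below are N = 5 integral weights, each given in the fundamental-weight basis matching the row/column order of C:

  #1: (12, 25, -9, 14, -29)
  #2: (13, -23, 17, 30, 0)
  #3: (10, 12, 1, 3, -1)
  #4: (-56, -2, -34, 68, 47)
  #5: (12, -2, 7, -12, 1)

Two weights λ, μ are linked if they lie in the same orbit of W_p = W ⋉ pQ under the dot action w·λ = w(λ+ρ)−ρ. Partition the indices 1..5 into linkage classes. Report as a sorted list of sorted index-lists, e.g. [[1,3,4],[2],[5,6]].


C ↔ A_5 under row/col permutation; |W(A_5)| = 720.

Folding the 5 weights λ_j+ρ into Ā_29 (reps in the given 5-coord order):

  λ_1 → (11, 8, 2, 1, 3) · λ_2 → (11, 1, 1, 7, 2) · λ_3 → (10, 13, 2, 3, 0) · λ_4 → (3, 4, 1, 6, 14) · λ_5 → (11, 1, 1, 7, 2)

Linkage partition of the 5 weights (4 classes, p=29):

[[1], [2, 5], [3], [4]]


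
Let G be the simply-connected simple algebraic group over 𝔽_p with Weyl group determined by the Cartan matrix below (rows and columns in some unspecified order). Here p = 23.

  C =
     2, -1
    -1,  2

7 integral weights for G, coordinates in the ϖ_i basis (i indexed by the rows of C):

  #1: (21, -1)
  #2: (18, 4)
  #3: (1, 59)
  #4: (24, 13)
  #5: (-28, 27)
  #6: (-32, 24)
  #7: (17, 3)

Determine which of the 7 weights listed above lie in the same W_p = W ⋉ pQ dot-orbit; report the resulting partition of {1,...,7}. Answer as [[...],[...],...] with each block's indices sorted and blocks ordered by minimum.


Cartan matrix: type A_2 (|W|=6); un-permuting the 2 rows.

λ_j+ρ reflected into Ā_23 (⟨·,θ^∨⟩≤23); 2-tuples as given:

  λ_1 → (22, 0);  λ_2 → (18, 4);  λ_3 → (7, 2);  λ_4 → (7, 2);  λ_5 → (18, 4);  λ_6 → (15, 2);  λ_7 → (18, 4)

Linkage partition of the 7 weights (4 classes, p=23):

[[1], [2, 5, 7], [3, 4], [6]]


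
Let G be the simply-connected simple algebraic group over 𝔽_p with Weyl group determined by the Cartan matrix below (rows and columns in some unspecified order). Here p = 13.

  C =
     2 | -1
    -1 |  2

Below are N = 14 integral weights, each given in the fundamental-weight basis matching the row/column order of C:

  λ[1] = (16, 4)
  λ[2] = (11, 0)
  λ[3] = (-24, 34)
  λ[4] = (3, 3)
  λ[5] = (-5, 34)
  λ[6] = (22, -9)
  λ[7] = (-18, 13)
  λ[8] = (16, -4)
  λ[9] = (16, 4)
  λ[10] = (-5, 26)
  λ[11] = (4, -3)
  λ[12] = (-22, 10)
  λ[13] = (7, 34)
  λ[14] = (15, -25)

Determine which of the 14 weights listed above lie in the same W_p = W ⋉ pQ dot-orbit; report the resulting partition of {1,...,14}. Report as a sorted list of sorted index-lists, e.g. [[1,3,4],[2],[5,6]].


Cartan matrix: type A_2 (|W|=6); un-permuting the 2 rows.

Alcove-folded reps (p=13, 14 weights, presented ϖ-order):

    [1] (4, 4)
    [2] (12, 1)
    [3] (9, 1)
    [4] (4, 4)
    [5] (4, 4)
    [6] (3, 2)
    [7] (9, 1)
    [8] (9, 1)
    [9] (4, 4)
    [10] (9, 1)
    [11] (3, 2)
    [12] (3, 2)
    [13] (4, 4)
    [14] (3, 2)

4 distinct reps among the 14 weights ⇒ 4 W_13-linkage classes:

[[1, 4, 5, 9, 13], [2], [3, 7, 8, 10], [6, 11, 12, 14]]


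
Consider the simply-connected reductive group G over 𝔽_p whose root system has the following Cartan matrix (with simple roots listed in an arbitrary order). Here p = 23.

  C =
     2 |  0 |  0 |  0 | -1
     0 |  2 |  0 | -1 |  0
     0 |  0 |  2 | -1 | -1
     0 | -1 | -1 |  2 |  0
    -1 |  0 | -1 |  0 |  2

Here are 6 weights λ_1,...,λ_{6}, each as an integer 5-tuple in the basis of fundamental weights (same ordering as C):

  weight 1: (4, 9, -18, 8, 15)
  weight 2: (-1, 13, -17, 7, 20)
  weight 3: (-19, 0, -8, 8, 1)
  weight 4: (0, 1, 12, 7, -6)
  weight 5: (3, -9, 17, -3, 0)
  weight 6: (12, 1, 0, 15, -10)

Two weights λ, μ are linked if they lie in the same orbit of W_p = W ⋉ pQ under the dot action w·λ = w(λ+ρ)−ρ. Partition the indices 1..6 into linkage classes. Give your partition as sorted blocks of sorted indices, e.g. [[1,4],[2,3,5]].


Cartan matrix: type A_5 (|W|=720); un-permuting the 5 rows.

W_23-reps of the 6 weights in Ā_23 (same 5-coord order as C):

  1: (4, 2, 8, 8, 1)
  2: (4, 2, 8, 8, 1)
  3: (5, 13, 2, 1, 2)
  4: (4, 2, 8, 8, 1)
  5: (4, 2, 8, 8, 1)
  6: (4, 2, 8, 8, 1)

Partition of {1..6} into 2 W_23-dot-orbits:

[[1, 2, 4, 5, 6], [3]]


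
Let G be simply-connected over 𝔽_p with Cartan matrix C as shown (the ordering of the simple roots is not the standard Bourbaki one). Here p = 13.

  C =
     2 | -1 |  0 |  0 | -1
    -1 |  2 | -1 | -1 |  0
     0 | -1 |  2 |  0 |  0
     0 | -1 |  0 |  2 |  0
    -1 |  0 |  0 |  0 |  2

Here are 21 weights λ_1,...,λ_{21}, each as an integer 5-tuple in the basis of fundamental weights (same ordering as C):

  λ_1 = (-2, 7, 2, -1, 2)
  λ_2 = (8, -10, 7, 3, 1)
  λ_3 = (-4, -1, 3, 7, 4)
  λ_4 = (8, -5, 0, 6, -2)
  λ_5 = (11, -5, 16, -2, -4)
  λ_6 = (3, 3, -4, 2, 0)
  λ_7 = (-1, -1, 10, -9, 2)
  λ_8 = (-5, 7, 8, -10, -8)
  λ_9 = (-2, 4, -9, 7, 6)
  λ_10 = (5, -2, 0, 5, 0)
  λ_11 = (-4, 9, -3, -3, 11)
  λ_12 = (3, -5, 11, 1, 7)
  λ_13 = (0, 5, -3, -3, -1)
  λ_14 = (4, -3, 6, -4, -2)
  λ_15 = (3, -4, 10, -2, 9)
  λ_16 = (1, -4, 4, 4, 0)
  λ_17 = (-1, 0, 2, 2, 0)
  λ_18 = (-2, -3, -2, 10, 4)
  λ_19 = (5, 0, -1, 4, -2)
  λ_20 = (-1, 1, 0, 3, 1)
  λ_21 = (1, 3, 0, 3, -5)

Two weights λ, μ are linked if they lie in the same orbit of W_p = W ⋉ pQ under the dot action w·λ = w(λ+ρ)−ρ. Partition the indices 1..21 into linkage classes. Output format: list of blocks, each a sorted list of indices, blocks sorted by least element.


Type D_5, rank 5, |W|=1920; reorder rows/cols to standard.

Ā_13 reps of the 21 weights (D_5, coords as presented):

  λ_1 → (2, 0, 3, 0, 5);  λ_2 → (1, 2, 1, 5, 1);  λ_3 → (1, 2, 1, 5, 1);  λ_4 → (0, 1, 3, 3, 1);  λ_5 → (0, 1, 3, 3, 1);  λ_6 → (0, 1, 3, 3, 1);  λ_7 → (2, 0, 3, 0, 5);  λ_8 → (0, 1, 3, 3, 1);  λ_9 → (1, 2, 2, 2, 0);  λ_10 → (0, 1, 0, 5, 1);  λ_11 → (1, 2, 2, 2, 0);  λ_12 → (1, 2, 1, 5, 1);  λ_13 → (1, 2, 2, 2, 0);  λ_14 → (1, 2, 2, 2, 0);  λ_15 → (1, 2, 1, 5, 1);  λ_16 → (1, 2, 2, 2, 0);  λ_17 → (0, 1, 3, 3, 1);  λ_18 → (1, 2, 1, 5, 1);  λ_19 → (0, 1, 0, 5, 1);  λ_20 → (0, 2, 1, 4, 2);  λ_21 → (0, 2, 1, 4, 2)

The 21 indices split into 6 linkage classes (same alcove rep ⇔ same W_13-dot-orbit):

[[1, 7], [2, 3, 12, 15, 18], [4, 5, 6, 8, 17], [9, 11, 13, 14, 16], [10, 19], [20, 21]]
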